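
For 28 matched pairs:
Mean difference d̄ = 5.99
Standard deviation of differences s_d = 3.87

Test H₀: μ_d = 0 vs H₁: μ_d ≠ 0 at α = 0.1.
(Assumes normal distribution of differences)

Answer: t = 8.1898, reject H₀

Derivation:
df = n - 1 = 27
SE = s_d/√n = 3.87/√28 = 0.7314
t = d̄/SE = 5.99/0.7314 = 8.1898
Critical value: t_{0.05,27} = ±1.703
p-value < 0.0001
Decision: reject H₀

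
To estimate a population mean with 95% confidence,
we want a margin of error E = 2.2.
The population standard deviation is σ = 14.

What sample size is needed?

Answer: n = 156

Derivation:
z_0.025 = 1.960
n = (z×σ/E)² = (1.960×14/2.2)²
n = 155.5689
Round up: n = 156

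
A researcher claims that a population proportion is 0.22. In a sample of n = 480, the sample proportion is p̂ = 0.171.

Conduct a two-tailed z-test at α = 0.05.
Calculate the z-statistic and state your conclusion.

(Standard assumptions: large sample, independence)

H₀: p = 0.22, H₁: p ≠ 0.22
Standard error: SE = √(p₀(1-p₀)/n) = √(0.22×0.78/480) = 0.018908
z-statistic: z = (p̂ - p₀)/SE = (0.171 - 0.22)/0.018908 = -2.5915
Critical value: z_0.025 = ±1.960
p-value = 0.0096
Decision: reject H₀ at α = 0.05

Answer: z = -2.5915, reject H₀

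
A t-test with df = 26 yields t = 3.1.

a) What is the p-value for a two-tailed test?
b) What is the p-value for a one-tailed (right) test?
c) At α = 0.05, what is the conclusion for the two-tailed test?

Answer: a) 0.0046, b) 0.0023, c) reject H₀

Derivation:
Using t-distribution with df = 26:
a) Two-tailed: p = 2×P(T > 3.1) = 0.0046
b) One-tailed: p = P(T > 3.1) = 0.0023
c) 0.0046 < 0.05, reject H₀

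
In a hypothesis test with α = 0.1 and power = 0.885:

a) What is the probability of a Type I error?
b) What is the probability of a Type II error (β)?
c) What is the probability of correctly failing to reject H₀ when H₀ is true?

a) Type I error probability = α = 0.1
b) Power = P(reject H₀ | H₁ true) = 1 - β = 0.885, so Type II error probability = β = 1 - Power = 0.115
c) P(fail to reject H₀ | H₀ true) = 1 - α = 0.9

Answer: a) 0.1, b) 0.115, c) 0.9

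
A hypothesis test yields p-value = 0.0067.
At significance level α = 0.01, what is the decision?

Answer: reject H₀

Derivation:
Compare p-value to α:
0.0067 < 0.01
Decision: reject H₀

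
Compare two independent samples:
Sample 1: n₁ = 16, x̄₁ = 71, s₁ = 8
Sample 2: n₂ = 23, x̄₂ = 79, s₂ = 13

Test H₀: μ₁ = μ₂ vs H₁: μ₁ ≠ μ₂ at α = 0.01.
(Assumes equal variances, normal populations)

Pooled variance: s²_p = [15×8² + 22×13²]/(37) = 126.4324
s_p = 11.2442
SE = s_p×√(1/n₁ + 1/n₂) = 11.2442×√(1/16 + 1/23) = 3.6605
t = (x̄₁ - x̄₂)/SE = (71 - 79)/3.6605 = -2.1855
df = 37, t-critical = ±2.715
Decision: fail to reject H₀

Answer: t = -2.1855, fail to reject H₀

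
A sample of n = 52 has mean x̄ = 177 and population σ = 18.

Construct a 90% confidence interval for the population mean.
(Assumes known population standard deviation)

Confidence level: 90%, α = 0.1
z_0.05 = 1.645
SE = σ/√n = 18/√52 = 2.4962
Margin of error = 1.645 × 2.4962 = 4.1062
CI: x̄ ± margin = 177 ± 4.1062
CI: (172.8938, 181.1062)

Answer: (172.8938, 181.1062)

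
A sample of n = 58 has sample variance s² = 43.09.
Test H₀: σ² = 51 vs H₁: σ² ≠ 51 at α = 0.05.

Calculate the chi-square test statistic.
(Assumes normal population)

df = n - 1 = 57
χ² = (n-1)s²/σ₀² = 57×43.09/51 = 48.1594
Critical values: χ²_{0.975,57} = 38.027, χ²_{0.025,57} = 79.752
Rejection region: χ² < 38.027 or χ² > 79.752
Decision: fail to reject H₀

Answer: χ² = 48.1594, fail to reject H₀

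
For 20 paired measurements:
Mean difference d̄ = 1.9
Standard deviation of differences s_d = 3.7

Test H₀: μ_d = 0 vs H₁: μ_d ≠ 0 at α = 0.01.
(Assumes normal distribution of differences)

Answer: t = 2.2966, fail to reject H₀

Derivation:
df = n - 1 = 19
SE = s_d/√n = 3.7/√20 = 0.8273
t = d̄/SE = 1.9/0.8273 = 2.2966
Critical value: t_{0.005,19} = ±2.861
p-value ≈ 0.0332
Decision: fail to reject H₀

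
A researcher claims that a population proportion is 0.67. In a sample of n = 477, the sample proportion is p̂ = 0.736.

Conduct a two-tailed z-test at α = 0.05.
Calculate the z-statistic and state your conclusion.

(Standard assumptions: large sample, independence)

Answer: z = 3.0655, reject H₀

Derivation:
H₀: p = 0.67, H₁: p ≠ 0.67
Standard error: SE = √(p₀(1-p₀)/n) = √(0.67×0.33/477) = 0.021530
z-statistic: z = (p̂ - p₀)/SE = (0.736 - 0.67)/0.021530 = 3.0655
Critical value: z_0.025 = ±1.960
p-value = 0.0022
Decision: reject H₀ at α = 0.05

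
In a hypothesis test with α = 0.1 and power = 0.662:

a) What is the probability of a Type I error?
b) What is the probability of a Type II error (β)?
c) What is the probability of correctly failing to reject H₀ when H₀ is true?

a) Type I error probability = α = 0.1
b) Power = P(reject H₀ | H₁ true) = 1 - β = 0.662, so Type II error probability = β = 1 - Power = 0.338
c) P(fail to reject H₀ | H₀ true) = 1 - α = 0.9

Answer: a) 0.1, b) 0.338, c) 0.9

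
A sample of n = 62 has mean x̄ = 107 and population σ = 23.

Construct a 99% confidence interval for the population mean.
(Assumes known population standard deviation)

Answer: (99.4755, 114.5245)

Derivation:
Confidence level: 99%, α = 0.01
z_0.005 = 2.576
SE = σ/√n = 23/√62 = 2.9210
Margin of error = 2.576 × 2.9210 = 7.5245
CI: x̄ ± margin = 107 ± 7.5245
CI: (99.4755, 114.5245)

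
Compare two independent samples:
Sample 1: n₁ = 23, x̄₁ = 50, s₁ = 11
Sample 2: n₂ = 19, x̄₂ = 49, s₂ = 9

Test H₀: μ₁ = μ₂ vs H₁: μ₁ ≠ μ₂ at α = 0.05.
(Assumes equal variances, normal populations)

Answer: t = 0.3178, fail to reject H₀

Derivation:
Pooled variance: s²_p = [22×11² + 18×9²]/(40) = 103.0000
s_p = 10.1489
SE = s_p×√(1/n₁ + 1/n₂) = 10.1489×√(1/23 + 1/19) = 3.1463
t = (x̄₁ - x̄₂)/SE = (50 - 49)/3.1463 = 0.3178
df = 40, t-critical = ±2.021
Decision: fail to reject H₀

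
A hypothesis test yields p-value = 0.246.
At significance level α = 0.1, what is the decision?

Answer: fail to reject H₀

Derivation:
Compare p-value to α:
0.246 ≥ 0.1
Decision: fail to reject H₀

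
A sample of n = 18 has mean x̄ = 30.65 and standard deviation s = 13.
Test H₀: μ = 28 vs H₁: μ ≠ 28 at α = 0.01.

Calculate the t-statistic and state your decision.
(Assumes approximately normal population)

df = n - 1 = 17
SE = s/√n = 13/√18 = 3.0641
t = (x̄ - μ₀)/SE = (30.65 - 28)/3.0641 = 0.8649
Critical value: t_{0.005,17} = ±2.898
p-value ≈ 0.3991
Decision: fail to reject H₀

Answer: t = 0.8649, fail to reject H₀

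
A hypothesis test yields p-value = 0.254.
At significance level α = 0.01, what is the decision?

Compare p-value to α:
0.254 ≥ 0.01
Decision: fail to reject H₀

Answer: fail to reject H₀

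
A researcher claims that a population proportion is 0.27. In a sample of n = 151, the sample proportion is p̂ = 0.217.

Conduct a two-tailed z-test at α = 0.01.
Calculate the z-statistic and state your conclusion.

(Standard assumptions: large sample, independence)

H₀: p = 0.27, H₁: p ≠ 0.27
Standard error: SE = √(p₀(1-p₀)/n) = √(0.27×0.73/151) = 0.036129
z-statistic: z = (p̂ - p₀)/SE = (0.217 - 0.27)/0.036129 = -1.4670
Critical value: z_0.005 = ±2.576
p-value = 0.1424
Decision: fail to reject H₀ at α = 0.01

Answer: z = -1.4670, fail to reject H₀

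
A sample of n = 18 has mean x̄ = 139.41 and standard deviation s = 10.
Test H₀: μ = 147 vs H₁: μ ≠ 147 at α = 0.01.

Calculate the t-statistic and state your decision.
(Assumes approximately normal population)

Answer: t = -3.2202, reject H₀

Derivation:
df = n - 1 = 17
SE = s/√n = 10/√18 = 2.3570
t = (x̄ - μ₀)/SE = (139.41 - 147)/2.3570 = -3.2202
Critical value: t_{0.005,17} = ±2.898
p-value ≈ 0.0050
Decision: reject H₀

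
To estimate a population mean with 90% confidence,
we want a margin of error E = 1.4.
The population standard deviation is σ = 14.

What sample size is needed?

Answer: n = 271

Derivation:
z_0.05 = 1.645
n = (z×σ/E)² = (1.645×14/1.4)²
n = 270.6025
Round up: n = 271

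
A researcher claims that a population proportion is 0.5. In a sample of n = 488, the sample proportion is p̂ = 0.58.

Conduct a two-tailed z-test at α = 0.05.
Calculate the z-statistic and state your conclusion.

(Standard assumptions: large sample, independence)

H₀: p = 0.5, H₁: p ≠ 0.5
Standard error: SE = √(p₀(1-p₀)/n) = √(0.5×0.5/488) = 0.022634
z-statistic: z = (p̂ - p₀)/SE = (0.58 - 0.5)/0.022634 = 3.5345
Critical value: z_0.025 = ±1.960
p-value = 0.0004
Decision: reject H₀ at α = 0.05

Answer: z = 3.5345, reject H₀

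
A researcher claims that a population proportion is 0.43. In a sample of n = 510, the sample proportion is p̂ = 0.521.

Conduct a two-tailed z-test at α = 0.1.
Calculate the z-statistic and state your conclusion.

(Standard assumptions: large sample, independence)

Answer: z = 4.1511, reject H₀

Derivation:
H₀: p = 0.43, H₁: p ≠ 0.43
Standard error: SE = √(p₀(1-p₀)/n) = √(0.43×0.57/510) = 0.021922
z-statistic: z = (p̂ - p₀)/SE = (0.521 - 0.43)/0.021922 = 4.1511
Critical value: z_0.05 = ±1.645
p-value < 0.0001
Decision: reject H₀ at α = 0.1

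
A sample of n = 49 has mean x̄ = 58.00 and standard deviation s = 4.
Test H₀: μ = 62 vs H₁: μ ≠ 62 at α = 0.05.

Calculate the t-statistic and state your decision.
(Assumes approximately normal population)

df = n - 1 = 48
SE = s/√n = 4/√49 = 0.5714
t = (x̄ - μ₀)/SE = (58.00 - 62)/0.5714 = -7.0004
Critical value: t_{0.025,48} = ±2.011
p-value < 0.0001
Decision: reject H₀

Answer: t = -7.0004, reject H₀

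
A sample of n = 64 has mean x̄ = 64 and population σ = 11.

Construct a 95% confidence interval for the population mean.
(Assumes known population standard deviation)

Confidence level: 95%, α = 0.05
z_0.025 = 1.960
SE = σ/√n = 11/√64 = 1.3750
Margin of error = 1.960 × 1.3750 = 2.6950
CI: x̄ ± margin = 64 ± 2.6950
CI: (61.3050, 66.6950)

Answer: (61.3050, 66.6950)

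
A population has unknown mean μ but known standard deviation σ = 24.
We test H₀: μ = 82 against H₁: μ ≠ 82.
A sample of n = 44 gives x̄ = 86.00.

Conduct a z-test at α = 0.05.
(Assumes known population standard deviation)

Answer: z = 1.1056, fail to reject H₀

Derivation:
Standard error: SE = σ/√n = 24/√44 = 3.6181
z-statistic: z = (x̄ - μ₀)/SE = (86.00 - 82)/3.6181 = 1.1056
Critical value: ±1.960
p-value = 0.2689
Decision: fail to reject H₀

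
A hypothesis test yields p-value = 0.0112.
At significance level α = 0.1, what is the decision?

Answer: reject H₀

Derivation:
Compare p-value to α:
0.0112 < 0.1
Decision: reject H₀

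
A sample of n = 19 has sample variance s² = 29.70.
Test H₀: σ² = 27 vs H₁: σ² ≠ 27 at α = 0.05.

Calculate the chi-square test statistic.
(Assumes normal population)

Answer: χ² = 19.8000, fail to reject H₀

Derivation:
df = n - 1 = 18
χ² = (n-1)s²/σ₀² = 18×29.70/27 = 19.8000
Critical values: χ²_{0.975,18} = 8.231, χ²_{0.025,18} = 31.526
Rejection region: χ² < 8.231 or χ² > 31.526
Decision: fail to reject H₀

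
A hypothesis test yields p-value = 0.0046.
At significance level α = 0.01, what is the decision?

Compare p-value to α:
0.0046 < 0.01
Decision: reject H₀

Answer: reject H₀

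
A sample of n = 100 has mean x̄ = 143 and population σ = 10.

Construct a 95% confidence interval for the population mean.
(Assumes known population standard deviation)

Answer: (141.0400, 144.9600)

Derivation:
Confidence level: 95%, α = 0.05
z_0.025 = 1.960
SE = σ/√n = 10/√100 = 1.0000
Margin of error = 1.960 × 1.0000 = 1.9600
CI: x̄ ± margin = 143 ± 1.9600
CI: (141.0400, 144.9600)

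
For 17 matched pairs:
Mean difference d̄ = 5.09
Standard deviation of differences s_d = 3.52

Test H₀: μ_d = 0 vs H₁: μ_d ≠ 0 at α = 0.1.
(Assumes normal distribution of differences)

Answer: t = 5.9623, reject H₀

Derivation:
df = n - 1 = 16
SE = s_d/√n = 3.52/√17 = 0.8537
t = d̄/SE = 5.09/0.8537 = 5.9623
Critical value: t_{0.05,16} = ±1.746
p-value < 0.0001
Decision: reject H₀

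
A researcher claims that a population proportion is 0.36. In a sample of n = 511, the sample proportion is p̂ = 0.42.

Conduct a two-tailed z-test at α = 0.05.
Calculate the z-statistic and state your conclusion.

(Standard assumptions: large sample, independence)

Answer: z = 2.8257, reject H₀

Derivation:
H₀: p = 0.36, H₁: p ≠ 0.36
Standard error: SE = √(p₀(1-p₀)/n) = √(0.36×0.64/511) = 0.021234
z-statistic: z = (p̂ - p₀)/SE = (0.42 - 0.36)/0.021234 = 2.8257
Critical value: z_0.025 = ±1.960
p-value = 0.0047
Decision: reject H₀ at α = 0.05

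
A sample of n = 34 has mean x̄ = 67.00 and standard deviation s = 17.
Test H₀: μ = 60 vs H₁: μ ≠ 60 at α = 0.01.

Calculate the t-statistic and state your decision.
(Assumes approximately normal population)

Answer: t = 2.4010, fail to reject H₀

Derivation:
df = n - 1 = 33
SE = s/√n = 17/√34 = 2.9155
t = (x̄ - μ₀)/SE = (67.00 - 60)/2.9155 = 2.4010
Critical value: t_{0.005,33} = ±2.733
p-value ≈ 0.0221
Decision: fail to reject H₀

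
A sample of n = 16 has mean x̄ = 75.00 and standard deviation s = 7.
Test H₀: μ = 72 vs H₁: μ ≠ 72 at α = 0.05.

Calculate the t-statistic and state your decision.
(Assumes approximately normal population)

df = n - 1 = 15
SE = s/√n = 7/√16 = 1.7500
t = (x̄ - μ₀)/SE = (75.00 - 72)/1.7500 = 1.7143
Critical value: t_{0.025,15} = ±2.131
p-value ≈ 0.1071
Decision: fail to reject H₀

Answer: t = 1.7143, fail to reject H₀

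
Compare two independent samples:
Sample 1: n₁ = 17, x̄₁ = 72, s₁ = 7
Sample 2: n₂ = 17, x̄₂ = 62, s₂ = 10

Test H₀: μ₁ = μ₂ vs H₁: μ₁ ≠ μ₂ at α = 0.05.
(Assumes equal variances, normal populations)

Answer: t = 3.3778, reject H₀

Derivation:
Pooled variance: s²_p = [16×7² + 16×10²]/(32) = 74.5000
s_p = 8.6313
SE = s_p×√(1/n₁ + 1/n₂) = 8.6313×√(1/17 + 1/17) = 2.9605
t = (x̄₁ - x̄₂)/SE = (72 - 62)/2.9605 = 3.3778
df = 32, t-critical = ±2.037
Decision: reject H₀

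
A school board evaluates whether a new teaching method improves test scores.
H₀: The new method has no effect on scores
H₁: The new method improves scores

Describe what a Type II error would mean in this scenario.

Type I error (α): Rejecting H₀ when H₀ is true
Type II error (β): Failing to reject H₀ when H₁ is true

Answer: Failing to adopt an effective teaching method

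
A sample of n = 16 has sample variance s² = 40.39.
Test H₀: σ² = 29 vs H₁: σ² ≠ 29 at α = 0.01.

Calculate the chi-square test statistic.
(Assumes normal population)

Answer: χ² = 20.8914, fail to reject H₀

Derivation:
df = n - 1 = 15
χ² = (n-1)s²/σ₀² = 15×40.39/29 = 20.8914
Critical values: χ²_{0.995,15} = 4.601, χ²_{0.005,15} = 32.801
Rejection region: χ² < 4.601 or χ² > 32.801
Decision: fail to reject H₀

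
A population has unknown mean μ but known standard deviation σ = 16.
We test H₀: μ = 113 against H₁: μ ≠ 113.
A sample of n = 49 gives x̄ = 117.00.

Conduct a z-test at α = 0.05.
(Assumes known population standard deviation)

Answer: z = 1.7500, fail to reject H₀

Derivation:
Standard error: SE = σ/√n = 16/√49 = 2.2857
z-statistic: z = (x̄ - μ₀)/SE = (117.00 - 113)/2.2857 = 1.7500
Critical value: ±1.960
p-value = 0.0801
Decision: fail to reject H₀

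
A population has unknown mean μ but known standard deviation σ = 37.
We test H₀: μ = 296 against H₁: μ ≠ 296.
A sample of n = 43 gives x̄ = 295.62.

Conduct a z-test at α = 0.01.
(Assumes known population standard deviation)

Standard error: SE = σ/√n = 37/√43 = 5.6424
z-statistic: z = (x̄ - μ₀)/SE = (295.62 - 296)/5.6424 = -0.0673
Critical value: ±2.576
p-value = 0.9463
Decision: fail to reject H₀

Answer: z = -0.0673, fail to reject H₀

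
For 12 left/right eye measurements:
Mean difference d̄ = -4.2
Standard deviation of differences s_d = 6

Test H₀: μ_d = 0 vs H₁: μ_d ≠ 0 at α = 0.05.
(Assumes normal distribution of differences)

df = n - 1 = 11
SE = s_d/√n = 6/√12 = 1.7321
t = d̄/SE = -4.2/1.7321 = -2.4248
Critical value: t_{0.025,11} = ±2.201
p-value ≈ 0.0337
Decision: reject H₀

Answer: t = -2.4248, reject H₀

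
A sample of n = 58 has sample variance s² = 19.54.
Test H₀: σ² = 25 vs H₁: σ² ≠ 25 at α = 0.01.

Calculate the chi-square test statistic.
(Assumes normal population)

df = n - 1 = 57
χ² = (n-1)s²/σ₀² = 57×19.54/25 = 44.5512
Critical values: χ²_{0.995,57} = 33.248, χ²_{0.005,57} = 88.236
Rejection region: χ² < 33.248 or χ² > 88.236
Decision: fail to reject H₀

Answer: χ² = 44.5512, fail to reject H₀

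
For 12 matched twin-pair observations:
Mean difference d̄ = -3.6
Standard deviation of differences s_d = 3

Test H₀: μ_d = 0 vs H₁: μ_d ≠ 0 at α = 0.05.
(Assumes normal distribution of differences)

Answer: t = -4.1570, reject H₀

Derivation:
df = n - 1 = 11
SE = s_d/√n = 3/√12 = 0.8660
t = d̄/SE = -3.6/0.8660 = -4.1570
Critical value: t_{0.025,11} = ±2.201
p-value ≈ 0.0016
Decision: reject H₀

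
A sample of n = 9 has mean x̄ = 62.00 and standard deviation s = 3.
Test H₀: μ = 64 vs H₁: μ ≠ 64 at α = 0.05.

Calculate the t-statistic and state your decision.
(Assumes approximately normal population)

df = n - 1 = 8
SE = s/√n = 3/√9 = 1.0000
t = (x̄ - μ₀)/SE = (62.00 - 64)/1.0000 = -2.0000
Critical value: t_{0.025,8} = ±2.306
p-value ≈ 0.0805
Decision: fail to reject H₀

Answer: t = -2.0000, fail to reject H₀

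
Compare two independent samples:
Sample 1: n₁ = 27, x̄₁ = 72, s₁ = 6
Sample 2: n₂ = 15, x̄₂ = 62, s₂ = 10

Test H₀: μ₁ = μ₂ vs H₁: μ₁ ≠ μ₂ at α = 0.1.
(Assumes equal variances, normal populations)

Pooled variance: s²_p = [26×6² + 14×10²]/(40) = 58.4000
s_p = 7.6420
SE = s_p×√(1/n₁ + 1/n₂) = 7.6420×√(1/27 + 1/15) = 2.4610
t = (x̄₁ - x̄₂)/SE = (72 - 62)/2.4610 = 4.0634
df = 40, t-critical = ±1.684
Decision: reject H₀

Answer: t = 4.0634, reject H₀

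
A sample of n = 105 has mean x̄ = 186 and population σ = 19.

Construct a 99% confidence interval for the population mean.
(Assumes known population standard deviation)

Answer: (181.2236, 190.7764)

Derivation:
Confidence level: 99%, α = 0.01
z_0.005 = 2.576
SE = σ/√n = 19/√105 = 1.8542
Margin of error = 2.576 × 1.8542 = 4.7764
CI: x̄ ± margin = 186 ± 4.7764
CI: (181.2236, 190.7764)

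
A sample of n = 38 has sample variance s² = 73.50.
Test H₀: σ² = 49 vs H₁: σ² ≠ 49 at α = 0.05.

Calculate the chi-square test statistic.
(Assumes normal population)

Answer: χ² = 55.5000, fail to reject H₀

Derivation:
df = n - 1 = 37
χ² = (n-1)s²/σ₀² = 37×73.50/49 = 55.5000
Critical values: χ²_{0.975,37} = 22.106, χ²_{0.025,37} = 55.668
Rejection region: χ² < 22.106 or χ² > 55.668
Decision: fail to reject H₀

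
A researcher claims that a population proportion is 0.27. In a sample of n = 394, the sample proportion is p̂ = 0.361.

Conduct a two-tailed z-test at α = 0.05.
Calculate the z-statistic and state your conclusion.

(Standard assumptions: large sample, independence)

H₀: p = 0.27, H₁: p ≠ 0.27
Standard error: SE = √(p₀(1-p₀)/n) = √(0.27×0.73/394) = 0.022366
z-statistic: z = (p̂ - p₀)/SE = (0.361 - 0.27)/0.022366 = 4.0687
Critical value: z_0.025 = ±1.960
p-value < 0.0001
Decision: reject H₀ at α = 0.05

Answer: z = 4.0687, reject H₀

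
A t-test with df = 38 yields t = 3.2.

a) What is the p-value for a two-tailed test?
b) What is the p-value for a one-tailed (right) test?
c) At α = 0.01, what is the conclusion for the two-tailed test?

Answer: a) 0.0028, b) 0.0014, c) reject H₀

Derivation:
Using t-distribution with df = 38:
a) Two-tailed: p = 2×P(T > 3.2) = 0.0028
b) One-tailed: p = P(T > 3.2) = 0.0014
c) 0.0028 < 0.01, reject H₀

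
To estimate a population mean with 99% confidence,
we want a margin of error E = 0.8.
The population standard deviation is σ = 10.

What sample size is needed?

z_0.005 = 2.576
n = (z×σ/E)² = (2.576×10/0.8)²
n = 1036.8400
Round up: n = 1037

Answer: n = 1037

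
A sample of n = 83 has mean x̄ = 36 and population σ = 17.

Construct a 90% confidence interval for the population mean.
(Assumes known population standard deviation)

Confidence level: 90%, α = 0.1
z_0.05 = 1.645
SE = σ/√n = 17/√83 = 1.8660
Margin of error = 1.645 × 1.8660 = 3.0696
CI: x̄ ± margin = 36 ± 3.0696
CI: (32.9304, 39.0696)

Answer: (32.9304, 39.0696)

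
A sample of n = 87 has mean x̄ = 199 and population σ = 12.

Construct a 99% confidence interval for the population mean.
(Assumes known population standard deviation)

Answer: (195.6860, 202.3140)

Derivation:
Confidence level: 99%, α = 0.01
z_0.005 = 2.576
SE = σ/√n = 12/√87 = 1.2865
Margin of error = 2.576 × 1.2865 = 3.3140
CI: x̄ ± margin = 199 ± 3.3140
CI: (195.6860, 202.3140)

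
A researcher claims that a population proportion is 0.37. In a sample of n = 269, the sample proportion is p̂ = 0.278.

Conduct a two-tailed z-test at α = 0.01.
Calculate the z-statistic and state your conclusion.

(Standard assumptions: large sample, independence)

Answer: z = -3.1253, reject H₀

Derivation:
H₀: p = 0.37, H₁: p ≠ 0.37
Standard error: SE = √(p₀(1-p₀)/n) = √(0.37×0.63/269) = 0.029437
z-statistic: z = (p̂ - p₀)/SE = (0.278 - 0.37)/0.029437 = -3.1253
Critical value: z_0.005 = ±2.576
p-value = 0.0018
Decision: reject H₀ at α = 0.01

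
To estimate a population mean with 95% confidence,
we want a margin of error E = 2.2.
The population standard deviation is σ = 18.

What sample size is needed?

Answer: n = 258

Derivation:
z_0.025 = 1.960
n = (z×σ/E)² = (1.960×18/2.2)²
n = 257.1650
Round up: n = 258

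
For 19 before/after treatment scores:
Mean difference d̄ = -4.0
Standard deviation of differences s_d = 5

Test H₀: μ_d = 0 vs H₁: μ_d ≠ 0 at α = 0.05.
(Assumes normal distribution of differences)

df = n - 1 = 18
SE = s_d/√n = 5/√19 = 1.1471
t = d̄/SE = -4.0/1.1471 = -3.4871
Critical value: t_{0.025,18} = ±2.101
p-value ≈ 0.0026
Decision: reject H₀

Answer: t = -3.4871, reject H₀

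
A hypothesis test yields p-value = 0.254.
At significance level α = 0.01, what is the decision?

Compare p-value to α:
0.254 ≥ 0.01
Decision: fail to reject H₀

Answer: fail to reject H₀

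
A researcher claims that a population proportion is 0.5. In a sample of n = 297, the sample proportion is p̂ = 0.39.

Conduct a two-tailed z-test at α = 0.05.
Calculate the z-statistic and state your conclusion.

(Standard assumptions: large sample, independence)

H₀: p = 0.5, H₁: p ≠ 0.5
Standard error: SE = √(p₀(1-p₀)/n) = √(0.5×0.5/297) = 0.029013
z-statistic: z = (p̂ - p₀)/SE = (0.39 - 0.5)/0.029013 = -3.7914
Critical value: z_0.025 = ±1.960
p-value = 0.0001
Decision: reject H₀ at α = 0.05

Answer: z = -3.7914, reject H₀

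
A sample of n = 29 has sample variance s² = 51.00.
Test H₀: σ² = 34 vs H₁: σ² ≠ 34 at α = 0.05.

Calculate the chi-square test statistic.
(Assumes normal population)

Answer: χ² = 42.0000, fail to reject H₀

Derivation:
df = n - 1 = 28
χ² = (n-1)s²/σ₀² = 28×51.00/34 = 42.0000
Critical values: χ²_{0.975,28} = 15.308, χ²_{0.025,28} = 44.461
Rejection region: χ² < 15.308 or χ² > 44.461
Decision: fail to reject H₀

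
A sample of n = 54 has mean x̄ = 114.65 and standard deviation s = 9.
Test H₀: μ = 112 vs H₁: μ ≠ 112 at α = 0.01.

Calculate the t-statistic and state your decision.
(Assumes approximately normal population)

Answer: t = 2.1638, fail to reject H₀

Derivation:
df = n - 1 = 53
SE = s/√n = 9/√54 = 1.2247
t = (x̄ - μ₀)/SE = (114.65 - 112)/1.2247 = 2.1638
Critical value: t_{0.005,53} = ±2.672
p-value ≈ 0.0350
Decision: fail to reject H₀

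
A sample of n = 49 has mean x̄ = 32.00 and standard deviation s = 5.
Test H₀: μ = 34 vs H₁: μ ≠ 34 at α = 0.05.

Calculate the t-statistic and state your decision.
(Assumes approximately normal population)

df = n - 1 = 48
SE = s/√n = 5/√49 = 0.7143
t = (x̄ - μ₀)/SE = (32.00 - 34)/0.7143 = -2.7999
Critical value: t_{0.025,48} = ±2.011
p-value ≈ 0.0073
Decision: reject H₀

Answer: t = -2.7999, reject H₀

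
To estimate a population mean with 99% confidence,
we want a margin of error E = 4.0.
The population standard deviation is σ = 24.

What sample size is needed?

Answer: n = 239

Derivation:
z_0.005 = 2.576
n = (z×σ/E)² = (2.576×24/4.0)²
n = 238.8879
Round up: n = 239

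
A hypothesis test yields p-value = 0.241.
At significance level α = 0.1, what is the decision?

Answer: fail to reject H₀

Derivation:
Compare p-value to α:
0.241 ≥ 0.1
Decision: fail to reject H₀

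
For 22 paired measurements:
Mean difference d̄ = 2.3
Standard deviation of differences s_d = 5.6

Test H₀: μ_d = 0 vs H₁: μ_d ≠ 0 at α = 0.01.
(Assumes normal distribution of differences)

df = n - 1 = 21
SE = s_d/√n = 5.6/√22 = 1.1939
t = d̄/SE = 2.3/1.1939 = 1.9265
Critical value: t_{0.005,21} = ±2.831
p-value ≈ 0.0677
Decision: fail to reject H₀

Answer: t = 1.9265, fail to reject H₀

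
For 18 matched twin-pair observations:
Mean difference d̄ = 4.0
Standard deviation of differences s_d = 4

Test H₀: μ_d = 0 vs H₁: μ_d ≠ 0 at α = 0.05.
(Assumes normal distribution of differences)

df = n - 1 = 17
SE = s_d/√n = 4/√18 = 0.9428
t = d̄/SE = 4.0/0.9428 = 4.2427
Critical value: t_{0.025,17} = ±2.110
p-value ≈ 0.0005
Decision: reject H₀

Answer: t = 4.2427, reject H₀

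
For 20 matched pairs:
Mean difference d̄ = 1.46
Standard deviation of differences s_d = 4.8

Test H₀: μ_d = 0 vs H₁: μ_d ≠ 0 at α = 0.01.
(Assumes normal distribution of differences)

df = n - 1 = 19
SE = s_d/√n = 4.8/√20 = 1.0733
t = d̄/SE = 1.46/1.0733 = 1.3603
Critical value: t_{0.005,19} = ±2.861
p-value ≈ 0.1897
Decision: fail to reject H₀

Answer: t = 1.3603, fail to reject H₀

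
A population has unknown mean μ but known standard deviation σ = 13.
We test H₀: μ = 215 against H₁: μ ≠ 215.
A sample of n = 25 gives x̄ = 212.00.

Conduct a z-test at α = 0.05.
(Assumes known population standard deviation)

Standard error: SE = σ/√n = 13/√25 = 2.6000
z-statistic: z = (x̄ - μ₀)/SE = (212.00 - 215)/2.6000 = -1.1538
Critical value: ±1.960
p-value = 0.2486
Decision: fail to reject H₀

Answer: z = -1.1538, fail to reject H₀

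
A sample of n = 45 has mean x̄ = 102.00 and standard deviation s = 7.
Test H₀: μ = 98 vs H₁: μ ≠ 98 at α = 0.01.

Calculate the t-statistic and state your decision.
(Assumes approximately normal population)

df = n - 1 = 44
SE = s/√n = 7/√45 = 1.0435
t = (x̄ - μ₀)/SE = (102.00 - 98)/1.0435 = 3.8333
Critical value: t_{0.005,44} = ±2.692
p-value ≈ 0.0004
Decision: reject H₀

Answer: t = 3.8333, reject H₀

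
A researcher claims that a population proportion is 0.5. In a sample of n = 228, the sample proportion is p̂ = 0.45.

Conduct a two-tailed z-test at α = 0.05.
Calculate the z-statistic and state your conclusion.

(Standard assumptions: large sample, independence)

H₀: p = 0.5, H₁: p ≠ 0.5
Standard error: SE = √(p₀(1-p₀)/n) = √(0.5×0.5/228) = 0.033113
z-statistic: z = (p̂ - p₀)/SE = (0.45 - 0.5)/0.033113 = -1.5100
Critical value: z_0.025 = ±1.960
p-value = 0.1310
Decision: fail to reject H₀ at α = 0.05

Answer: z = -1.5100, fail to reject H₀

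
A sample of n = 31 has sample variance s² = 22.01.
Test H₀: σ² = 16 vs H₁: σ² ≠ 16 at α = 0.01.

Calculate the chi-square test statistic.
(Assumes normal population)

Answer: χ² = 41.2688, fail to reject H₀

Derivation:
df = n - 1 = 30
χ² = (n-1)s²/σ₀² = 30×22.01/16 = 41.2688
Critical values: χ²_{0.995,30} = 13.787, χ²_{0.005,30} = 53.672
Rejection region: χ² < 13.787 or χ² > 53.672
Decision: fail to reject H₀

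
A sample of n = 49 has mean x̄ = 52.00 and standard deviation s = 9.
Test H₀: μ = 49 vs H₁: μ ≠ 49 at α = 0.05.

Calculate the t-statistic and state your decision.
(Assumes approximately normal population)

Answer: t = 2.3334, reject H₀

Derivation:
df = n - 1 = 48
SE = s/√n = 9/√49 = 1.2857
t = (x̄ - μ₀)/SE = (52.00 - 49)/1.2857 = 2.3334
Critical value: t_{0.025,48} = ±2.011
p-value ≈ 0.0239
Decision: reject H₀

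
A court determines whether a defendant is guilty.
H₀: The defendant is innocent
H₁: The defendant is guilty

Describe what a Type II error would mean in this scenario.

Answer: Acquitting a guilty person

Derivation:
A Type I error (probability α) occurs when we reject a true H₀.
A Type II error (probability β) occurs when we fail to reject a false H₀.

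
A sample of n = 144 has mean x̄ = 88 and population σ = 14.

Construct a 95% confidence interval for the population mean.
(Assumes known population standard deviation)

Confidence level: 95%, α = 0.05
z_0.025 = 1.960
SE = σ/√n = 14/√144 = 1.1667
Margin of error = 1.960 × 1.1667 = 2.2867
CI: x̄ ± margin = 88 ± 2.2867
CI: (85.7133, 90.2867)

Answer: (85.7133, 90.2867)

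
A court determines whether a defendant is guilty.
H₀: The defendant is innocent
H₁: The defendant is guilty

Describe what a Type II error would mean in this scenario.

A Type I error (probability α) occurs when we reject a true H₀.
A Type II error (probability β) occurs when we fail to reject a false H₀.

Answer: Acquitting a guilty person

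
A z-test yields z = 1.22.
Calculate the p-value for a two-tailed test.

For z = 1.22:
p = 2×P(Z > |1.22|) = 2×(1 - Φ(1.22)) = 0.2225

Answer: p-value ≈ 0.2225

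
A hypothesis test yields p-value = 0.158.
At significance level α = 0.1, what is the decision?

Answer: fail to reject H₀

Derivation:
Compare p-value to α:
0.158 ≥ 0.1
Decision: fail to reject H₀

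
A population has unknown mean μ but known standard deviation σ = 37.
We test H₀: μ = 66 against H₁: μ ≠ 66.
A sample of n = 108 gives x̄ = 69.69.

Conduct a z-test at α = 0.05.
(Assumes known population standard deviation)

Standard error: SE = σ/√n = 37/√108 = 3.5603
z-statistic: z = (x̄ - μ₀)/SE = (69.69 - 66)/3.5603 = 1.0364
Critical value: ±1.960
p-value = 0.3000
Decision: fail to reject H₀

Answer: z = 1.0364, fail to reject H₀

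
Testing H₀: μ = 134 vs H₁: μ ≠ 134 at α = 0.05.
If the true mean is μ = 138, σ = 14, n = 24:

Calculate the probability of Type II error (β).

SE = σ/√n = 14/√24 = 2.8577
Critical values: μ₀ ± z_0.025×SE = 134 ± 1.960×2.8577
Acceptance region: (128.3989, 139.6011)
Under H₁ (μ = 138): z_high = (139.6011 - 138)/2.8577 = 0.5603, z_low = (128.3989 - 138)/2.8577 = -3.3597
β = P(not reject | H₁) = Φ(0.5603) - Φ(-3.3597) ≈ 0.7120

Answer: β ≈ 0.7120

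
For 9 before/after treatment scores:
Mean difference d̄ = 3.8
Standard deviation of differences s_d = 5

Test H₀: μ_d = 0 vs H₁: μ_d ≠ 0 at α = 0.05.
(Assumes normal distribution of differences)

df = n - 1 = 8
SE = s_d/√n = 5/√9 = 1.6667
t = d̄/SE = 3.8/1.6667 = 2.2800
Critical value: t_{0.025,8} = ±2.306
p-value ≈ 0.0521
Decision: fail to reject H₀

Answer: t = 2.2800, fail to reject H₀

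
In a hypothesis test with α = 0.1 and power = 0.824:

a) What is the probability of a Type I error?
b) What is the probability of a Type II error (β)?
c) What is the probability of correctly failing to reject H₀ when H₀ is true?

a) Type I error probability = α = 0.1
b) Power = P(reject H₀ | H₁ true) = 1 - β = 0.824, so Type II error probability = β = 1 - Power = 0.176
c) P(fail to reject H₀ | H₀ true) = 1 - α = 0.9

Answer: a) 0.1, b) 0.176, c) 0.9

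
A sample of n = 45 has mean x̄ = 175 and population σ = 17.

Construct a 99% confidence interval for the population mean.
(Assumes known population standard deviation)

Confidence level: 99%, α = 0.01
z_0.005 = 2.576
SE = σ/√n = 17/√45 = 2.5342
Margin of error = 2.576 × 2.5342 = 6.5281
CI: x̄ ± margin = 175 ± 6.5281
CI: (168.4719, 181.5281)

Answer: (168.4719, 181.5281)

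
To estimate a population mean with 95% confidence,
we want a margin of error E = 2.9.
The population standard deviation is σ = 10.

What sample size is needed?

Answer: n = 46

Derivation:
z_0.025 = 1.960
n = (z×σ/E)² = (1.960×10/2.9)²
n = 45.6790
Round up: n = 46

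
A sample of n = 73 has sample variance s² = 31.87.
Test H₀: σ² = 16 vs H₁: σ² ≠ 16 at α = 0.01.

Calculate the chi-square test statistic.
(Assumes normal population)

Answer: χ² = 143.4150, reject H₀

Derivation:
df = n - 1 = 72
χ² = (n-1)s²/σ₀² = 72×31.87/16 = 143.4150
Critical values: χ²_{0.995,72} = 44.843, χ²_{0.005,72} = 106.648
Rejection region: χ² < 44.843 or χ² > 106.648
Decision: reject H₀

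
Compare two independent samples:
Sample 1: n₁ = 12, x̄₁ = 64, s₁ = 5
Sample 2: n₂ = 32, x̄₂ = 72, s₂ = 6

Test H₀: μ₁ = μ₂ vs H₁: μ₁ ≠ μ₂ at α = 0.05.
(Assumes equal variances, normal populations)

Pooled variance: s²_p = [11×5² + 31×6²]/(42) = 33.1190
s_p = 5.7549
SE = s_p×√(1/n₁ + 1/n₂) = 5.7549×√(1/12 + 1/32) = 1.9480
t = (x̄₁ - x̄₂)/SE = (64 - 72)/1.9480 = -4.1068
df = 42, t-critical = ±2.018
Decision: reject H₀

Answer: t = -4.1068, reject H₀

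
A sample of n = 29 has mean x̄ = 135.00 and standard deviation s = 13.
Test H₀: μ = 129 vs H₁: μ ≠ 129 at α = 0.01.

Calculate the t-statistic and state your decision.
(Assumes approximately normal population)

Answer: t = 2.4855, fail to reject H₀

Derivation:
df = n - 1 = 28
SE = s/√n = 13/√29 = 2.4140
t = (x̄ - μ₀)/SE = (135.00 - 129)/2.4140 = 2.4855
Critical value: t_{0.005,28} = ±2.763
p-value ≈ 0.0192
Decision: fail to reject H₀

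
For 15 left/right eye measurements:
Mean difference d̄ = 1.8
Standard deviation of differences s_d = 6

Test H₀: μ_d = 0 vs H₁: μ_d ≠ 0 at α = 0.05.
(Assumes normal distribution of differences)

df = n - 1 = 14
SE = s_d/√n = 6/√15 = 1.5492
t = d̄/SE = 1.8/1.5492 = 1.1619
Critical value: t_{0.025,14} = ±2.145
p-value ≈ 0.2647
Decision: fail to reject H₀

Answer: t = 1.1619, fail to reject H₀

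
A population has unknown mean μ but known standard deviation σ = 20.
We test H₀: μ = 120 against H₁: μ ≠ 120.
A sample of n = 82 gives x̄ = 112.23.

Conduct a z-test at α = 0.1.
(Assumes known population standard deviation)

Answer: z = -3.5181, reject H₀

Derivation:
Standard error: SE = σ/√n = 20/√82 = 2.2086
z-statistic: z = (x̄ - μ₀)/SE = (112.23 - 120)/2.2086 = -3.5181
Critical value: ±1.645
p-value = 0.0004
Decision: reject H₀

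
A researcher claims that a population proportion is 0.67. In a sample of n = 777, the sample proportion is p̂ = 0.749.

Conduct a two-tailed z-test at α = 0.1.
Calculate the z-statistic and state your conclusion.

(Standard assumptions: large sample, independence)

H₀: p = 0.67, H₁: p ≠ 0.67
Standard error: SE = √(p₀(1-p₀)/n) = √(0.67×0.33/777) = 0.016869
z-statistic: z = (p̂ - p₀)/SE = (0.749 - 0.67)/0.016869 = 4.6831
Critical value: z_0.05 = ±1.645
p-value < 0.0001
Decision: reject H₀ at α = 0.1

Answer: z = 4.6831, reject H₀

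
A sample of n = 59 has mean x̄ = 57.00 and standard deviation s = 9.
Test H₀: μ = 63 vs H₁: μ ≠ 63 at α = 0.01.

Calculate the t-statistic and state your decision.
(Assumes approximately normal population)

Answer: t = -5.1208, reject H₀

Derivation:
df = n - 1 = 58
SE = s/√n = 9/√59 = 1.1717
t = (x̄ - μ₀)/SE = (57.00 - 63)/1.1717 = -5.1208
Critical value: t_{0.005,58} = ±2.663
p-value < 0.0001
Decision: reject H₀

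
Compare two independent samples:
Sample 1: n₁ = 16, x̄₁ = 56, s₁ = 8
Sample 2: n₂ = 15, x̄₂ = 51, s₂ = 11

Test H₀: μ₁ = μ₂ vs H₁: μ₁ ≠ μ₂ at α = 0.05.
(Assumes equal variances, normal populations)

Answer: t = 1.4542, fail to reject H₀

Derivation:
Pooled variance: s²_p = [15×8² + 14×11²]/(29) = 91.5172
s_p = 9.5665
SE = s_p×√(1/n₁ + 1/n₂) = 9.5665×√(1/16 + 1/15) = 3.4382
t = (x̄₁ - x̄₂)/SE = (56 - 51)/3.4382 = 1.4542
df = 29, t-critical = ±2.045
Decision: fail to reject H₀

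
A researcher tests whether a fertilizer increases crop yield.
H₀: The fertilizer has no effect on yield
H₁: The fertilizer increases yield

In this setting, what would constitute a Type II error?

Answer: Failing to recommend an effective fertilizer

Derivation:
Type I error (α): Rejecting H₀ when H₀ is true
Type II error (β): Failing to reject H₀ when H₁ is true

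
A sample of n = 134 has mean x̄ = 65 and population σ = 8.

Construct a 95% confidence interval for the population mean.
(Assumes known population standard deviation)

Answer: (63.6454, 66.3546)

Derivation:
Confidence level: 95%, α = 0.05
z_0.025 = 1.960
SE = σ/√n = 8/√134 = 0.6911
Margin of error = 1.960 × 0.6911 = 1.3546
CI: x̄ ± margin = 65 ± 1.3546
CI: (63.6454, 66.3546)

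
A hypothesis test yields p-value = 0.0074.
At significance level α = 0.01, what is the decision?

Compare p-value to α:
0.0074 < 0.01
Decision: reject H₀

Answer: reject H₀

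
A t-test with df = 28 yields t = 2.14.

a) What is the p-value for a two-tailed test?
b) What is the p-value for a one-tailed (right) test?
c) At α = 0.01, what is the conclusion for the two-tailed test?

Using t-distribution with df = 28:
a) Two-tailed: p = 2×P(T > 2.14) = 0.0412
b) One-tailed: p = P(T > 2.14) = 0.0206
c) 0.0412 ≥ 0.01, fail to reject H₀

Answer: a) 0.0412, b) 0.0206, c) fail to reject H₀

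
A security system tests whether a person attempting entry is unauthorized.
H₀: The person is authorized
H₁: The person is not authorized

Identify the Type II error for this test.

A Type I error (probability α) occurs when we reject a true H₀.
A Type II error (probability β) occurs when we fail to reject a false H₀.

Answer: Granting entry to an unauthorized person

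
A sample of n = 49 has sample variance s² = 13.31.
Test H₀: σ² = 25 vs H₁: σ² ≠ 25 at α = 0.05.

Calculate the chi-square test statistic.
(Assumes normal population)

Answer: χ² = 25.5552, reject H₀

Derivation:
df = n - 1 = 48
χ² = (n-1)s²/σ₀² = 48×13.31/25 = 25.5552
Critical values: χ²_{0.975,48} = 30.755, χ²_{0.025,48} = 69.023
Rejection region: χ² < 30.755 or χ² > 69.023
Decision: reject H₀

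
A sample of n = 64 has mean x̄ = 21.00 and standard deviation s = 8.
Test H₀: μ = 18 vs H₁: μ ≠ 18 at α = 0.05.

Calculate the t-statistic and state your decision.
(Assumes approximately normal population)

Answer: t = 3.0000, reject H₀

Derivation:
df = n - 1 = 63
SE = s/√n = 8/√64 = 1.0000
t = (x̄ - μ₀)/SE = (21.00 - 18)/1.0000 = 3.0000
Critical value: t_{0.025,63} = ±1.998
p-value ≈ 0.0039
Decision: reject H₀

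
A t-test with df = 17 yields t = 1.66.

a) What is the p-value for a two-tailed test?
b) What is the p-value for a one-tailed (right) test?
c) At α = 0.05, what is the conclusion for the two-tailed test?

Using t-distribution with df = 17:
a) Two-tailed: p = 2×P(T > 1.66) = 0.1152
b) One-tailed: p = P(T > 1.66) = 0.0576
c) 0.1152 ≥ 0.05, fail to reject H₀

Answer: a) 0.1152, b) 0.0576, c) fail to reject H₀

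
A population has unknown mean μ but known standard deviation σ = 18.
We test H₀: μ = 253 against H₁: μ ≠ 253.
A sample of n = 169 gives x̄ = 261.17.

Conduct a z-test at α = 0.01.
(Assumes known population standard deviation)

Standard error: SE = σ/√n = 18/√169 = 1.3846
z-statistic: z = (x̄ - μ₀)/SE = (261.17 - 253)/1.3846 = 5.9006
Critical value: ±2.576
p-value < 0.0001
Decision: reject H₀

Answer: z = 5.9006, reject H₀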